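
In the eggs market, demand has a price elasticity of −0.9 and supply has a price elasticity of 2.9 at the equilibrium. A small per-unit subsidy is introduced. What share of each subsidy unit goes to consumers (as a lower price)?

Consumer share = 29/38

For a small subsidy around the equilibrium, the benefit split depends on the relative slopes, which at a point are proportional to the elasticities.
Buyer share = εs/(εs + |εd|) = 2.9/(2.9 + 0.9) = 29/38; seller share = |εd|/(εs + |εd|) = 9/38.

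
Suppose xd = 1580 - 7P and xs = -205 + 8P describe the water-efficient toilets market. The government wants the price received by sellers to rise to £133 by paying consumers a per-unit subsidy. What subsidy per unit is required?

At a seller price of 133, quantity supplied is -205 + 8·133 = 859.
Buyers absorb 859 only when they pay Pb with 1580 − 7·Pb = 859, i.e. Pb = 103.
s = Ps − Pb = 133 − 103 = 30.

Required subsidy s = £30 per unit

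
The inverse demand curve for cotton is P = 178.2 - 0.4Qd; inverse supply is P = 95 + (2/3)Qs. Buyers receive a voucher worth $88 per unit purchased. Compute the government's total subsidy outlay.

Pre-subsidy: 178.2 - 0.4Q = 95 + (2/3)Q gives Q* = 78 and P* = 147.
With the rebate, buyers effectively pay Pb = Ps − 88, where Ps is the price sellers receive.
On the curves, Pb = 178.2 - 0.4Q and Ps = 95 + (2/3)Q; the wedge Ps − Pb = 88 gives 95 + (2/3)Q − (178.2 - 0.4Q) = 88, so Q' = 160.5.
Then Pb = 178.2 − 0.4·160.5 = 114 and Ps = 95 + (2/3)·160.5 = 202.
Government outlay = subsidy × quantity = 88 × 160.5 = 14124.

Government cost = $14124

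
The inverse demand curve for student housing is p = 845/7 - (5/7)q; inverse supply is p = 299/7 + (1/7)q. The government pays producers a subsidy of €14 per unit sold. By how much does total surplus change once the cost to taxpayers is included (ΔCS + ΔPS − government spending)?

Pre-subsidy: 845/7 - (5/7)q = 299/7 + (1/7)q gives q* = 91 and p* = 390/7.
With the subsidy, sellers receive ps = pb + 14 for each unit, where pb is the price buyers pay.
On the curves, pb = 845/7 - (5/7)q and ps = 299/7 + (1/7)q; the wedge ps − pb = 14 gives 299/7 + (1/7)q − (845/7 - (5/7)q) = 14, so q' = 322/3.
Then pb = 845/7 − (5/7)·(322/3) = 925/21 and ps = 299/7 + (1/7)·(322/3) = 1219/21.
ΔCS = ½(91 + 322/3)(390/7 − 925/21) = 20825/18; ΔPS = ½(91 + 322/3)(1219/21 − 390/7) = 4165/18.
Government spending = 14 × 322/3 = 4508/3.
Net change = 20825/18 + 4165/18 − 4508/3 = -343/3. The loss equals the DWL triangle ½·14·49/3.

Net change in total surplus = -343/3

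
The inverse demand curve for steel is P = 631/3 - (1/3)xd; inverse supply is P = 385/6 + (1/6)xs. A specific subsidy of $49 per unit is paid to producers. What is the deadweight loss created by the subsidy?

Pre-subsidy: 631/3 - (1/3)x = 385/6 + (1/6)x gives x* = 877/3 and P* = 1016/9.
With the subsidy, sellers receive Ps = Pb + 49 for each unit, where Pb is the price buyers pay.
On the curves, Pb = 631/3 - (1/3)x and Ps = 385/6 + (1/6)x; the wedge Ps − Pb = 49 gives 385/6 + (1/6)x − (631/3 - (1/3)x) = 49, so x' = 1171/3.
Then Pb = 631/3 − (1/3)·(1171/3) = 722/9 and Ps = 385/6 + (1/6)·(1171/3) = 1163/9.
The subsidy expands output by 1171/3 − 877/3 = 98 past the efficient level; on those units the gap between marginal cost and willingness to pay runs from 0 up to 49.
DWL = ½ × 49 × 98 = 2401.

Deadweight loss = $2401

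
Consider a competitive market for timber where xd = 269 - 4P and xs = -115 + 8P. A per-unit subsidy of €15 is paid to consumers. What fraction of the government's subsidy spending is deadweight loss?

Pre-subsidy: 269 - 4P = -115 + 8P gives P* = 32, x* = 141.
With the rebate, buyers effectively pay Pb = Ps − 15, where Ps is the price sellers receive.
Demand in terms of Ps becomes xd = 269 − 4(Ps − 15) = 329 - 4Ps. Setting this equal to supply: 329 - 4Ps = -115 + 8Ps, so Ps = 37.
Buyers pay Pb = 37 − 15 = 22; x' = -115 + 8·37 = 181.
ΔCS = ½(141 + 181)(32 − 22) = 1610; ΔPS = ½(141 + 181)(37 − 32) = 805.
Government spending = 15 × 181 = 2715.
DWL = ½ × 15 × (181 − 141) = 300; fraction = 300 / 2715 = 20/181.

DWL / government spending = 20/181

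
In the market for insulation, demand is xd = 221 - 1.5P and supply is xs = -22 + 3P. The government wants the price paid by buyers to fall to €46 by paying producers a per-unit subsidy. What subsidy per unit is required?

At a buyer price of 46, quantity demanded is 221 − 1.5·46 = 152.
Sellers supply 152 only when they receive Ps with -22 + 3·Ps = 152, i.e. Ps = 58.
s = Ps − Pb = 58 − 46 = 12.

Required subsidy s = €12 per unit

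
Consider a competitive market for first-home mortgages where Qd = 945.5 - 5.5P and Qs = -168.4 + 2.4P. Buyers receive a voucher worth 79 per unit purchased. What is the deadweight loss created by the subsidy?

Deadweight loss = 5214

Pre-subsidy: 945.5 - 5.5P = -168.4 + 2.4P gives P* = 141, Q* = 170.
With the rebate, buyers effectively pay Pb = Ps − 79, where Ps is the price sellers receive.
Demand in terms of Ps becomes Qd = 945.5 − 5.5(Ps − 79) = 1380 - 5.5Ps. Setting this equal to supply: 1380 - 5.5Ps = -168.4 + 2.4Ps, so Ps = 196.
Buyers pay Pb = 196 − 79 = 117; Q' = -168.4 + 2.4·196 = 302.
The subsidy expands output by 302 − 170 = 132 past the efficient level; on those units the gap between marginal cost and willingness to pay runs from 0 up to 79.
DWL = ½ × 79 × 132 = 5214.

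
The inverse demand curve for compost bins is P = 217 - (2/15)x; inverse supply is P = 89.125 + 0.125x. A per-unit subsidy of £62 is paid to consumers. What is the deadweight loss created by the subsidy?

Pre-subsidy: 217 - (2/15)x = 89.125 + 0.125x gives x* = 495 and P* = 151.
With the rebate, buyers effectively pay Pb = Ps − 62, where Ps is the price sellers receive.
On the curves, Pb = 217 - (2/15)x and Ps = 89.125 + 0.125x; the wedge Ps − Pb = 62 gives 89.125 + 0.125x − (217 - (2/15)x) = 62, so x' = 735.
Then Pb = 217 − (2/15)·735 = 119 and Ps = 89.125 + 0.125·735 = 181.
The subsidy expands output by 735 − 495 = 240 past the efficient level; on those units the gap between marginal cost and willingness to pay runs from 0 up to 62.
DWL = ½ × 62 × 240 = 7440.

Deadweight loss = £7440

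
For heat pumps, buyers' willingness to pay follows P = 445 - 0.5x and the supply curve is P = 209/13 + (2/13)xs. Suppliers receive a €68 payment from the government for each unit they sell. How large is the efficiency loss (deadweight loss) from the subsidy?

Pre-subsidy: 445 - 0.5x = 209/13 + (2/13)x gives x* = 656 and P* = 117.
With the subsidy, sellers receive Ps = Pb + 68 for each unit, where Pb is the price buyers pay.
On the curves, Pb = 445 - 0.5x and Ps = 209/13 + (2/13)x; the wedge Ps − Pb = 68 gives 209/13 + (2/13)x − (445 - 0.5x) = 68, so x' = 760.
Then Pb = 445 − 0.5·760 = 65 and Ps = 209/13 + (2/13)·760 = 133.
The subsidy expands output by 760 − 656 = 104 past the efficient level; on those units the gap between marginal cost and willingness to pay runs from 0 up to 68.
DWL = ½ × 68 × 104 = 3536.

Deadweight loss = €3536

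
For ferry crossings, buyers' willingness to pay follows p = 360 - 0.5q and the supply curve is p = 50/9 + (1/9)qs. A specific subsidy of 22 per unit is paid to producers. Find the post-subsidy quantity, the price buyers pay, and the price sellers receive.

q' = 616; buyers pay 52; sellers receive 74

Pre-subsidy: 360 - 0.5q = 50/9 + (1/9)q gives q* = 580 and p* = 70.
With the subsidy, sellers receive ps = pb + 22 for each unit, where pb is the price buyers pay.
On the curves, pb = 360 - 0.5q and ps = 50/9 + (1/9)q; the wedge ps − pb = 22 gives 50/9 + (1/9)q − (360 - 0.5q) = 22, so q' = 616.
Then pb = 360 − 0.5·616 = 52 and ps = 50/9 + (1/9)·616 = 74.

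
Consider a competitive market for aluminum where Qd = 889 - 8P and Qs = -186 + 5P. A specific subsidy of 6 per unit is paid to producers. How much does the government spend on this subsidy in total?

Pre-subsidy: 889 - 8P = -186 + 5P gives P* = 1075/13, Q* = 2957/13.
With the subsidy, sellers receive Ps = Pb + 6 for each unit, where Pb is the price buyers pay.
Supply in terms of Pb becomes Qs = -186 + 5(Pb + 6) = -156 + 5Pb. Setting this equal to demand: 889 - 8Pb = -156 + 5Pb, so Pb = 1045/13.
Sellers receive Ps = 1045/13 + 6 = 1123/13; Q' = 889 − 8·(1045/13) = 3197/13.
Government outlay = subsidy × quantity = 6 × 3197/13 = 19182/13.

Government cost = 19182/13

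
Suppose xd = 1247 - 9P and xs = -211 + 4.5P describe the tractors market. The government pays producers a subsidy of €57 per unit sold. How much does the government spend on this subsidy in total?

Government cost = €25422

Pre-subsidy: 1247 - 9P = -211 + 4.5P gives P* = 108, x* = 275.
With the subsidy, sellers receive Ps = Pb + 57 for each unit, where Pb is the price buyers pay.
Supply in terms of Pb becomes xs = -211 + 4.5(Pb + 57) = 45.5 + 4.5Pb. Setting this equal to demand: 1247 - 9Pb = 45.5 + 4.5Pb, so Pb = 89.
Sellers receive Ps = 89 + 57 = 146; x' = 1247 − 9·89 = 446.
Government outlay = subsidy × quantity = 57 × 446 = 25422.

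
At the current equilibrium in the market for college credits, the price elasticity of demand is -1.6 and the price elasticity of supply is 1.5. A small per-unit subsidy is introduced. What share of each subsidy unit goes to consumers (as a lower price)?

Consumer share = 15/31

For a small subsidy around the equilibrium, the benefit split depends on the relative slopes, which at a point are proportional to the elasticities.
Buyer share = εs/(εs + |εd|) = 1.5/(1.5 + 1.6) = 15/31; seller share = |εd|/(εs + |εd|) = 16/31.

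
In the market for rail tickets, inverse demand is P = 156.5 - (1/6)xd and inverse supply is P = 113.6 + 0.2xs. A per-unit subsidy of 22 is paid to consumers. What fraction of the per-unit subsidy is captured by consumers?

Pre-subsidy: 156.5 - (1/6)x = 113.6 + 0.2x gives x* = 117 and P* = 137.
With the rebate, buyers effectively pay Pb = Ps − 22, where Ps is the price sellers receive.
On the curves, Pb = 156.5 - (1/6)x and Ps = 113.6 + 0.2x; the wedge Ps − Pb = 22 gives 113.6 + 0.2x − (156.5 - (1/6)x) = 22, so x' = 177.
Then Pb = 156.5 − (1/6)·177 = 127 and Ps = 113.6 + 0.2·177 = 149.
Buyers' price falls by P* − Pb = 137 − 127 = 10; sellers' price rises by Ps − P* = 149 − 137 = 12.
So consumers capture 10/22 = 5/11 of each unit of subsidy.

Consumer share = 5/11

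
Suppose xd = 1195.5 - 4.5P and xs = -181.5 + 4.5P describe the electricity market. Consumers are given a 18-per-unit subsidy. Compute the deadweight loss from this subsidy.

Deadweight loss = 364.5

Pre-subsidy: 1195.5 - 4.5P = -181.5 + 4.5P gives P* = 153, x* = 507.
With the rebate, buyers effectively pay Pb = Ps − 18, where Ps is the price sellers receive.
Demand in terms of Ps becomes xd = 1195.5 − 4.5(Ps − 18) = 1276.5 - 4.5Ps. Setting this equal to supply: 1276.5 - 4.5Ps = -181.5 + 4.5Ps, so Ps = 162.
Buyers pay Pb = 162 − 18 = 144; x' = -181.5 + 4.5·162 = 547.5.
The subsidy expands output by 547.5 − 507 = 40.5 past the efficient level; on those units the gap between marginal cost and willingness to pay runs from 0 up to 18.
DWL = ½ × 18 × 40.5 = 364.5.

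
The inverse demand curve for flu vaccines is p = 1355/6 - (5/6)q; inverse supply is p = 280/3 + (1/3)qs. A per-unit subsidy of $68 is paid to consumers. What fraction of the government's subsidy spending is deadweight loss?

DWL / government spending = 68/401

Pre-subsidy: 1355/6 - (5/6)q = 280/3 + (1/3)q gives q* = 795/7 and p* = 2755/21.
With the rebate, buyers effectively pay pb = ps − 68, where ps is the price sellers receive.
On the curves, pb = 1355/6 - (5/6)q and ps = 280/3 + (1/3)q; the wedge ps − pb = 68 gives 280/3 + (1/3)q − (1355/6 - (5/6)q) = 68, so q' = 1203/7.
Then pb = 1355/6 − (5/6)·(1203/7) = 1735/21 and ps = 280/3 + (1/3)·(1203/7) = 3163/21.
ΔCS = ½(795/7 + 1203/7)(2755/21 − 1735/21) = 339660/49; ΔPS = ½(795/7 + 1203/7)(3163/21 − 2755/21) = 135864/49.
Government spending = 68 × 1203/7 = 81804/7.
DWL = ½ × 68 × (1203/7 − 795/7) = 13872/7; fraction = (13872/7) / (81804/7) = 68/401.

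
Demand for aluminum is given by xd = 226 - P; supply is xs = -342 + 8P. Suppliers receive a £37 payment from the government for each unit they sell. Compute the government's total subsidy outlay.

Pre-subsidy: 226 - P = -342 + 8P gives P* = 568/9, x* = 1466/9.
With the subsidy, sellers receive Ps = Pb + 37 for each unit, where Pb is the price buyers pay.
Supply in terms of Pb becomes xs = -342 + 8(Pb + 37) = -46 + 8Pb. Setting this equal to demand: 226 - Pb = -46 + 8Pb, so Pb = 272/9.
Sellers receive Ps = 272/9 + 37 = 605/9; x' = 226 − 1·(272/9) = 1762/9.
Government outlay = subsidy × quantity = 37 × 1762/9 = 65194/9.

Government cost = 65194/9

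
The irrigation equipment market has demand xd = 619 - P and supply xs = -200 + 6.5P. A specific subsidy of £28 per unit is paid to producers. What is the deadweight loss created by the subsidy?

Deadweight loss = 5096/15

Pre-subsidy: 619 - P = -200 + 6.5P gives P* = 109.2, x* = 509.8.
With the subsidy, sellers receive Ps = Pb + 28 for each unit, where Pb is the price buyers pay.
Supply in terms of Pb becomes xs = -200 + 6.5(Pb + 28) = -18 + 6.5Pb. Setting this equal to demand: 619 - Pb = -18 + 6.5Pb, so Pb = 1274/15.
Sellers receive Ps = 1274/15 + 28 = 1694/15; x' = 619 − 1·(1274/15) = 8011/15.
The subsidy expands output by 8011/15 − 509.8 = 364/15 past the efficient level; on those units the gap between marginal cost and willingness to pay runs from 0 up to 28.
DWL = ½ × 28 × 364/15 = 5096/15.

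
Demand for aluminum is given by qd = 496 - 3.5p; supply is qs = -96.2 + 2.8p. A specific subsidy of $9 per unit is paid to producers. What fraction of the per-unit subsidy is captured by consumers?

Consumer share = 4/9

Pre-subsidy: 496 - 3.5p = -96.2 + 2.8p gives p* = 94, q* = 167.
With the subsidy, sellers receive ps = pb + 9 for each unit, where pb is the price buyers pay.
Supply in terms of pb becomes qs = -96.2 + 2.8(pb + 9) = -71 + 2.8pb. Setting this equal to demand: 496 - 3.5pb = -71 + 2.8pb, so pb = 90.
Sellers receive ps = 90 + 9 = 99; q' = 496 − 3.5·90 = 181.
Buyers' price falls by p* − pb = 94 − 90 = 4; sellers' price rises by ps − p* = 99 − 94 = 5.
So consumers capture 4/9 = 4/9 of each unit of subsidy.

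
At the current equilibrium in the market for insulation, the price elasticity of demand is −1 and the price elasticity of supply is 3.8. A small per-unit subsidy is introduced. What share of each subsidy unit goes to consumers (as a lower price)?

For a small subsidy around the equilibrium, the benefit split depends on the relative slopes, which at a point are proportional to the elasticities.
Buyer share = εs/(εs + |εd|) = 3.8/(3.8 + 1) = 19/24; seller share = |εd|/(εs + |εd|) = 5/24.

Consumer share = 19/24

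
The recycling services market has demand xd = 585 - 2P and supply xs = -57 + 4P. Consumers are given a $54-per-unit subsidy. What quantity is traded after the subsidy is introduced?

Pre-subsidy: 585 - 2P = -57 + 4P gives P* = 107, x* = 371.
With the rebate, buyers effectively pay Pb = Ps − 54, where Ps is the price sellers receive.
Demand in terms of Ps becomes xd = 585 − 2(Ps − 54) = 693 - 2Ps. Setting this equal to supply: 693 - 2Ps = -57 + 4Ps, so Ps = 125.
Buyers pay Pb = 125 − 54 = 71; x' = -57 + 4·125 = 443.

x' = 443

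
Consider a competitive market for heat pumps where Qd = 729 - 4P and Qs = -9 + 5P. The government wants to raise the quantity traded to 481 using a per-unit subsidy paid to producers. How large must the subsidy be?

Required subsidy s = 36 per unit

At Q = 481, invert demand for the buyer price: Pb = (729 − 481)/4 = 62; invert supply for the seller price: Ps = (481 − (-9))/5 = 98.
The subsidy must fill the gap: s = Ps − Pb = 98 − 62 = 36.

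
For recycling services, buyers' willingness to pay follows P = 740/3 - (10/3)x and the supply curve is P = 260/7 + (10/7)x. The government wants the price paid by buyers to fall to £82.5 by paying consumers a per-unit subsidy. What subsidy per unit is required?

Required subsidy s = £25 per unit

At a buyer price of 82.5, quantity demanded is 74 − 0.3·82.5 = 49.25.
Sellers supply 49.25 only when they receive Ps = 260/7 + (10/7)·49.25 = 107.5.
s = Ps − Pb = 107.5 − 82.5 = 25.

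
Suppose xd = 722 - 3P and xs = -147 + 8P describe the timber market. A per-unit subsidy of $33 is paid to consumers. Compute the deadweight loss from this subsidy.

Deadweight loss = $1188

Pre-subsidy: 722 - 3P = -147 + 8P gives P* = 79, x* = 485.
With the rebate, buyers effectively pay Pb = Ps − 33, where Ps is the price sellers receive.
Demand in terms of Ps becomes xd = 722 − 3(Ps − 33) = 821 - 3Ps. Setting this equal to supply: 821 - 3Ps = -147 + 8Ps, so Ps = 88.
Buyers pay Pb = 88 − 33 = 55; x' = -147 + 8·88 = 557.
The subsidy expands output by 557 − 485 = 72 past the efficient level; on those units the gap between marginal cost and willingness to pay runs from 0 up to 33.
DWL = ½ × 33 × 72 = 1188.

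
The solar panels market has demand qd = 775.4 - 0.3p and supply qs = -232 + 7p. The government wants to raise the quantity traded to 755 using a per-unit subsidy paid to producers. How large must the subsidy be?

Required subsidy s = 73 per unit

At q = 755, invert demand for the buyer price: pb = (775.4 − 755)/0.3 = 68; invert supply for the seller price: ps = (755 − (-232))/7 = 141.
The subsidy must fill the gap: s = ps − pb = 141 − 68 = 73.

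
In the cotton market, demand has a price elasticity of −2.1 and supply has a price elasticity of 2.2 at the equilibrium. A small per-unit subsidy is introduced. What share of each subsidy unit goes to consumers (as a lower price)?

Consumer share = 22/43

For a small subsidy around the equilibrium, the benefit split depends on the relative slopes, which at a point are proportional to the elasticities.
Buyer share = εs/(εs + |εd|) = 2.2/(2.2 + 2.1) = 22/43; seller share = |εd|/(εs + |εd|) = 21/43.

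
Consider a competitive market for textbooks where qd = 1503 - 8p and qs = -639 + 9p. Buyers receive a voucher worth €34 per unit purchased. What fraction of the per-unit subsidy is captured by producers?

Pre-subsidy: 1503 - 8p = -639 + 9p gives p* = 126, q* = 495.
With the rebate, buyers effectively pay pb = ps − 34, where ps is the price sellers receive.
Demand in terms of ps becomes qd = 1503 − 8(ps − 34) = 1775 - 8ps. Setting this equal to supply: 1775 - 8ps = -639 + 9ps, so ps = 142.
Buyers pay pb = 142 − 34 = 108; q' = -639 + 9·142 = 639.
Buyers' price falls by p* − pb = 126 − 108 = 18; sellers' price rises by ps − p* = 142 − 126 = 16.
So producers capture 16/34 = 8/17 of each unit of subsidy.

Producer share = 8/17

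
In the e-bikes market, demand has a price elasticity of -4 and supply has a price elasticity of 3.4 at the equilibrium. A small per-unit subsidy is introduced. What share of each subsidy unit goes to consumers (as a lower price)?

Consumer share = 17/37

For a small subsidy around the equilibrium, the benefit split depends on the relative slopes, which at a point are proportional to the elasticities.
Buyer share = εs/(εs + |εd|) = 3.4/(3.4 + 4) = 17/37; seller share = |εd|/(εs + |εd|) = 20/37.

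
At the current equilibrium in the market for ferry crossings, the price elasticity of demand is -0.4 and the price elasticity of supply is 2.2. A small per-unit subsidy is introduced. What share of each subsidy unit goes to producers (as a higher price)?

For a small subsidy around the equilibrium, the benefit split depends on the relative slopes, which at a point are proportional to the elasticities.
Buyer share = εs/(εs + |εd|) = 2.2/(2.2 + 0.4) = 11/13; seller share = |εd|/(εs + |εd|) = 2/13.
So producers capture 2/13 of the subsidy.

Producer share = 2/13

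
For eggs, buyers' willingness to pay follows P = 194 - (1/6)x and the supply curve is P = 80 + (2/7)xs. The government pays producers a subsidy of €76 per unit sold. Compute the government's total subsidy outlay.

Government cost = €31920

Pre-subsidy: 194 - (1/6)x = 80 + (2/7)x gives x* = 252 and P* = 152.
With the subsidy, sellers receive Ps = Pb + 76 for each unit, where Pb is the price buyers pay.
On the curves, Pb = 194 - (1/6)x and Ps = 80 + (2/7)x; the wedge Ps − Pb = 76 gives 80 + (2/7)x − (194 - (1/6)x) = 76, so x' = 420.
Then Pb = 194 − (1/6)·420 = 124 and Ps = 80 + (2/7)·420 = 200.
Government outlay = subsidy × quantity = 76 × 420 = 31920.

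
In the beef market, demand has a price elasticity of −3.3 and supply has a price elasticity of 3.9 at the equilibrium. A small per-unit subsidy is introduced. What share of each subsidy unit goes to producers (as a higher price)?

For a small subsidy around the equilibrium, the benefit split depends on the relative slopes, which at a point are proportional to the elasticities.
Buyer share = εs/(εs + |εd|) = 3.9/(3.9 + 3.3) = 13/24; seller share = |εd|/(εs + |εd|) = 11/24.
So producers capture 11/24 of the subsidy.

Producer share = 11/24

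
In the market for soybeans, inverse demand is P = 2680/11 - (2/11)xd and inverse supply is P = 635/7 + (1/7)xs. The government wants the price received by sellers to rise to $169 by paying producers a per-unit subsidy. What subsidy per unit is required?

At a seller price of 169, quantity supplied is -635 + 7·169 = 548.
Buyers absorb 548 only when they pay Pb = 2680/11 − (2/11)·548 = 144.
s = Ps − Pb = 169 − 144 = 25.

Required subsidy s = $25 per unit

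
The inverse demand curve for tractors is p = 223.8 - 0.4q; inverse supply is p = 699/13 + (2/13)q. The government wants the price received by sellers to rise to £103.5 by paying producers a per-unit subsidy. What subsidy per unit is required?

Required subsidy s = £9 per unit

At a seller price of 103.5, quantity supplied is -349.5 + 6.5·103.5 = 323.25.
Buyers absorb 323.25 only when they pay pb = 223.8 − 0.4·323.25 = 94.5.
s = ps − pb = 103.5 − 94.5 = 9.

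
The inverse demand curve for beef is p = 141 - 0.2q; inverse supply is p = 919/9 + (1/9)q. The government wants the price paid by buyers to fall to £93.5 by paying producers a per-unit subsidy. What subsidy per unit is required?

Required subsidy s = £35 per unit

At a buyer price of 93.5, quantity demanded is 705 − 5·93.5 = 237.5.
Sellers supply 237.5 only when they receive ps = 919/9 + (1/9)·237.5 = 128.5.
s = ps − pb = 128.5 − 93.5 = 35.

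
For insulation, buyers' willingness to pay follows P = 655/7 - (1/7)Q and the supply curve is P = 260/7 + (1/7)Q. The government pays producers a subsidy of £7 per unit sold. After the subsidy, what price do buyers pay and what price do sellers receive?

Pre-subsidy: 655/7 - (1/7)Q = 260/7 + (1/7)Q gives Q* = 197.5 and P* = 915/14.
With the subsidy, sellers receive Ps = Pb + 7 for each unit, where Pb is the price buyers pay.
On the curves, Pb = 655/7 - (1/7)Q and Ps = 260/7 + (1/7)Q; the wedge Ps − Pb = 7 gives 260/7 + (1/7)Q − (655/7 - (1/7)Q) = 7, so Q' = 222.
Then Pb = 655/7 − (1/7)·222 = 433/7 and Ps = 260/7 + (1/7)·222 = 482/7.

Buyers pay 433/7; sellers receive 482/7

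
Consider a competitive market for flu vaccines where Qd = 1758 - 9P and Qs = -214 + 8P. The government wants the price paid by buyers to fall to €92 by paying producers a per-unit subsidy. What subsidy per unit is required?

Required subsidy s = €51 per unit

At a buyer price of 92, quantity demanded is 1758 − 9·92 = 930.
Sellers supply 930 only when they receive Ps with -214 + 8·Ps = 930, i.e. Ps = 143.
s = Ps − Pb = 143 − 92 = 51.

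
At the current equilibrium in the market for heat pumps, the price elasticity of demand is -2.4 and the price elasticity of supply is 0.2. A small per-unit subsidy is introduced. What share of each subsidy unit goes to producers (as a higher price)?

Producer share = 12/13

For a small subsidy around the equilibrium, the benefit split depends on the relative slopes, which at a point are proportional to the elasticities.
Buyer share = εs/(εs + |εd|) = 0.2/(0.2 + 2.4) = 1/13; seller share = |εd|/(εs + |εd|) = 12/13.
So producers capture 12/13 of the subsidy.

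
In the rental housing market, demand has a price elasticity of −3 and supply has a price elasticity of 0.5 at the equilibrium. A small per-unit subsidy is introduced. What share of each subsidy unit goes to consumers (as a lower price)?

Consumer share = 1/7

For a small subsidy around the equilibrium, the benefit split depends on the relative slopes, which at a point are proportional to the elasticities.
Buyer share = εs/(εs + |εd|) = 0.5/(0.5 + 3) = 1/7; seller share = |εd|/(εs + |εd|) = 6/7.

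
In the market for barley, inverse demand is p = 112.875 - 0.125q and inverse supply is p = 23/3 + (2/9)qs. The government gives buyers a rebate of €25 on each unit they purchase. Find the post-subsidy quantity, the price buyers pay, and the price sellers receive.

q' = 375; buyers pay €66; sellers receive €91

Pre-subsidy: 112.875 - 0.125q = 23/3 + (2/9)q gives q* = 303 and p* = 75.
With the rebate, buyers effectively pay pb = ps − 25, where ps is the price sellers receive.
On the curves, pb = 112.875 - 0.125q and ps = 23/3 + (2/9)q; the wedge ps − pb = 25 gives 23/3 + (2/9)q − (112.875 - 0.125q) = 25, so q' = 375.
Then pb = 112.875 − 0.125·375 = 66 and ps = 23/3 + (2/9)·375 = 91.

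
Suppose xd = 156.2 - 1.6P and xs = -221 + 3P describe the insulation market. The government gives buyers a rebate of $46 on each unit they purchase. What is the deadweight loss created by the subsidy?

Deadweight loss = $1104

Pre-subsidy: 156.2 - 1.6P = -221 + 3P gives P* = 82, x* = 25.
With the rebate, buyers effectively pay Pb = Ps − 46, where Ps is the price sellers receive.
Demand in terms of Ps becomes xd = 156.2 − 1.6(Ps − 46) = 229.8 - 1.6Ps. Setting this equal to supply: 229.8 - 1.6Ps = -221 + 3Ps, so Ps = 98.
Buyers pay Pb = 98 − 46 = 52; x' = -221 + 3·98 = 73.
The subsidy expands output by 73 − 25 = 48 past the efficient level; on those units the gap between marginal cost and willingness to pay runs from 0 up to 46.
DWL = ½ × 46 × 48 = 1104.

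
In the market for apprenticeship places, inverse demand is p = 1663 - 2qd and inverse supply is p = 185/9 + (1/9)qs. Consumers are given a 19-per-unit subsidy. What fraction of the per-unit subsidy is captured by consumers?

Pre-subsidy: 1663 - 2q = 185/9 + (1/9)q gives q* = 778 and p* = 107.
With the rebate, buyers effectively pay pb = ps − 19, where ps is the price sellers receive.
On the curves, pb = 1663 - 2q and ps = 185/9 + (1/9)q; the wedge ps − pb = 19 gives 185/9 + (1/9)q − (1663 - 2q) = 19, so q' = 787.
Then pb = 1663 − 2·787 = 89 and ps = 185/9 + (1/9)·787 = 108.
Buyers' price falls by p* − pb = 107 − 89 = 18; sellers' price rises by ps − p* = 108 − 107 = 1.
So consumers capture 18/19 = 18/19 of each unit of subsidy.

Consumer share = 18/19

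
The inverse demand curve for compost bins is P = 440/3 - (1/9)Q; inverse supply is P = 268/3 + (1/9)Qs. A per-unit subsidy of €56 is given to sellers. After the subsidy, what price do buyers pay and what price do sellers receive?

Pre-subsidy: 440/3 - (1/9)Q = 268/3 + (1/9)Q gives Q* = 258 and P* = 118.
With the subsidy, sellers receive Ps = Pb + 56 for each unit, where Pb is the price buyers pay.
On the curves, Pb = 440/3 - (1/9)Q and Ps = 268/3 + (1/9)Q; the wedge Ps − Pb = 56 gives 268/3 + (1/9)Q − (440/3 - (1/9)Q) = 56, so Q' = 510.
Then Pb = 440/3 − (1/9)·510 = 90 and Ps = 268/3 + (1/9)·510 = 146.

Buyers pay €90; sellers receive €146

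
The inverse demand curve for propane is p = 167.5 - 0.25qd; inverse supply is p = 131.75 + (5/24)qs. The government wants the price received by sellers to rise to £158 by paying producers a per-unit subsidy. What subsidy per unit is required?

Required subsidy s = £22 per unit

At a seller price of 158, quantity supplied is -632.4 + 4.8·158 = 126.
Buyers absorb 126 only when they pay pb = 167.5 − 0.25·126 = 136.
s = ps − pb = 158 − 136 = 22.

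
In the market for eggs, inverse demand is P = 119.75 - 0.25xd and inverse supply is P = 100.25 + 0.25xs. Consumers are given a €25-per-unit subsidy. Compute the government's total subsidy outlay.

Pre-subsidy: 119.75 - 0.25x = 100.25 + 0.25x gives x* = 39 and P* = 110.
With the rebate, buyers effectively pay Pb = Ps − 25, where Ps is the price sellers receive.
On the curves, Pb = 119.75 - 0.25x and Ps = 100.25 + 0.25x; the wedge Ps − Pb = 25 gives 100.25 + 0.25x − (119.75 - 0.25x) = 25, so x' = 89.
Then Pb = 119.75 − 0.25·89 = 97.5 and Ps = 100.25 + 0.25·89 = 122.5.
Government outlay = subsidy × quantity = 25 × 89 = 2225.

Government cost = €2225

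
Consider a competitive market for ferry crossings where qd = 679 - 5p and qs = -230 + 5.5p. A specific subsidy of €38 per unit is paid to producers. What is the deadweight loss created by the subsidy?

Pre-subsidy: 679 - 5p = -230 + 5.5p gives p* = 606/7, q* = 1723/7.
With the subsidy, sellers receive ps = pb + 38 for each unit, where pb is the price buyers pay.
Supply in terms of pb becomes qs = -230 + 5.5(pb + 38) = -21 + 5.5pb. Setting this equal to demand: 679 - 5pb = -21 + 5.5pb, so pb = 200/3.
Sellers receive ps = 200/3 + 38 = 314/3; q' = 679 − 5·(200/3) = 1037/3.
The subsidy expands output by 1037/3 − 1723/7 = 2090/21 past the efficient level; on those units the gap between marginal cost and willingness to pay runs from 0 up to 38.
DWL = ½ × 38 × 2090/21 = 39710/21.

Deadweight loss = 39710/21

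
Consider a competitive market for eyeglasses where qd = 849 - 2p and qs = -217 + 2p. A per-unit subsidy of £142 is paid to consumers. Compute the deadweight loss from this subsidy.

Deadweight loss = £10082

Pre-subsidy: 849 - 2p = -217 + 2p gives p* = 266.5, q* = 316.
With the rebate, buyers effectively pay pb = ps − 142, where ps is the price sellers receive.
Demand in terms of ps becomes qd = 849 − 2(ps − 142) = 1133 - 2ps. Setting this equal to supply: 1133 - 2ps = -217 + 2ps, so ps = 337.5.
Buyers pay pb = 337.5 − 142 = 195.5; q' = -217 + 2·337.5 = 458.
The subsidy expands output by 458 − 316 = 142 past the efficient level; on those units the gap between marginal cost and willingness to pay runs from 0 up to 142.
DWL = ½ × 142 × 142 = 10082.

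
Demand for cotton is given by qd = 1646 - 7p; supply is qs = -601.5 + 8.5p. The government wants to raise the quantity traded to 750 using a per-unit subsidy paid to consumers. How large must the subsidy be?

Required subsidy s = 31 per unit

At q = 750, invert demand for the buyer price: pb = (1646 − 750)/7 = 128; invert supply for the seller price: ps = (750 − (-601.5))/8.5 = 159.
The subsidy must fill the gap: s = ps − pb = 159 − 128 = 31.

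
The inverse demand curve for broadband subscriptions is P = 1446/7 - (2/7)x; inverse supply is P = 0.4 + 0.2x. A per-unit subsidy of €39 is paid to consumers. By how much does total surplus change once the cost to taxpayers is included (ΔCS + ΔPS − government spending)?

Net change in total surplus = -53235/34

Pre-subsidy: 1446/7 - (2/7)x = 0.4 + 0.2x gives x* = 7216/17 and P* = 1450/17.
With the rebate, buyers effectively pay Pb = Ps − 39, where Ps is the price sellers receive.
On the curves, Pb = 1446/7 - (2/7)x and Ps = 0.4 + 0.2x; the wedge Ps − Pb = 39 gives 0.4 + 0.2x − (1446/7 - (2/7)x) = 39, so x' = 8581/17.
Then Pb = 1446/7 − (2/7)·(8581/17) = 1060/17 and Ps = 0.4 + 0.2·(8581/17) = 1723/17.
ΔCS = ½(7216/17 + 8581/17)(1450/17 − 1060/17) = 3080415/289; ΔPS = ½(7216/17 + 8581/17)(1723/17 − 1450/17) = 4312581/578.
Government spending = 39 × 8581/17 = 334659/17.
Net change = 3080415/289 + 4312581/578 − 334659/17 = -53235/34. The loss equals the DWL triangle ½·39·1365/17.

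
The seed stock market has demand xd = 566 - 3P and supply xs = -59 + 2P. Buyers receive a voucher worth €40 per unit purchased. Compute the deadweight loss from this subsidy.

Pre-subsidy: 566 - 3P = -59 + 2P gives P* = 125, x* = 191.
With the rebate, buyers effectively pay Pb = Ps − 40, where Ps is the price sellers receive.
Demand in terms of Ps becomes xd = 566 − 3(Ps − 40) = 686 - 3Ps. Setting this equal to supply: 686 - 3Ps = -59 + 2Ps, so Ps = 149.
Buyers pay Pb = 149 − 40 = 109; x' = -59 + 2·149 = 239.
The subsidy expands output by 239 − 191 = 48 past the efficient level; on those units the gap between marginal cost and willingness to pay runs from 0 up to 40.
DWL = ½ × 40 × 48 = 960.

Deadweight loss = €960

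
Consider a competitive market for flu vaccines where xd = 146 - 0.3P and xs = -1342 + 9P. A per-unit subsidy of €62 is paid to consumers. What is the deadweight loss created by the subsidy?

Pre-subsidy: 146 - 0.3P = -1342 + 9P gives P* = 160, x* = 98.
With the rebate, buyers effectively pay Pb = Ps − 62, where Ps is the price sellers receive.
Demand in terms of Ps becomes xd = 146 − 0.3(Ps − 62) = 164.6 - 0.3Ps. Setting this equal to supply: 164.6 - 0.3Ps = -1342 + 9Ps, so Ps = 162.
Buyers pay Pb = 162 − 62 = 100; x' = -1342 + 9·162 = 116.
The subsidy expands output by 116 − 98 = 18 past the efficient level; on those units the gap between marginal cost and willingness to pay runs from 0 up to 62.
DWL = ½ × 62 × 18 = 558.

Deadweight loss = €558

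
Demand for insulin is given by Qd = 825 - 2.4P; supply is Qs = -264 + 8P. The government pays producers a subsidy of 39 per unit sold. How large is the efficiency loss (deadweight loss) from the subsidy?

Pre-subsidy: 825 - 2.4P = -264 + 8P gives P* = 5445/52, Q* = 7458/13.
With the subsidy, sellers receive Ps = Pb + 39 for each unit, where Pb is the price buyers pay.
Supply in terms of Pb becomes Qs = -264 + 8(Pb + 39) = 48 + 8Pb. Setting this equal to demand: 825 - 2.4Pb = 48 + 8Pb, so Pb = 3885/52.
Sellers receive Ps = 3885/52 + 39 = 5913/52; Q' = 825 − 2.4·(3885/52) = 8394/13.
The subsidy expands output by 8394/13 − 7458/13 = 72 past the efficient level; on those units the gap between marginal cost and willingness to pay runs from 0 up to 39.
DWL = ½ × 39 × 72 = 1404.

Deadweight loss = 1404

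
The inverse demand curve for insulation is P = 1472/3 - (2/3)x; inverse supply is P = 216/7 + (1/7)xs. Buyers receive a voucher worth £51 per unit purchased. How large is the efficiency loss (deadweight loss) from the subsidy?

Pre-subsidy: 1472/3 - (2/3)x = 216/7 + (1/7)x gives x* = 568 and P* = 112.
With the rebate, buyers effectively pay Pb = Ps − 51, where Ps is the price sellers receive.
On the curves, Pb = 1472/3 - (2/3)x and Ps = 216/7 + (1/7)x; the wedge Ps − Pb = 51 gives 216/7 + (1/7)x − (1472/3 - (2/3)x) = 51, so x' = 631.
Then Pb = 1472/3 − (2/3)·631 = 70 and Ps = 216/7 + (1/7)·631 = 121.
The subsidy expands output by 631 − 568 = 63 past the efficient level; on those units the gap between marginal cost and willingness to pay runs from 0 up to 51.
DWL = ½ × 51 × 63 = 1606.5.

Deadweight loss = £1606.5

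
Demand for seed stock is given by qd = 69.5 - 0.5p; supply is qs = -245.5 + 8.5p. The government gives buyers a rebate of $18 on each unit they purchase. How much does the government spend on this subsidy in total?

Government cost = $1089

Pre-subsidy: 69.5 - 0.5p = -245.5 + 8.5p gives p* = 35, q* = 52.
With the rebate, buyers effectively pay pb = ps − 18, where ps is the price sellers receive.
Demand in terms of ps becomes qd = 69.5 − 0.5(ps − 18) = 78.5 - 0.5ps. Setting this equal to supply: 78.5 - 0.5ps = -245.5 + 8.5ps, so ps = 36.
Buyers pay pb = 36 − 18 = 18; q' = -245.5 + 8.5·36 = 60.5.
Government outlay = subsidy × quantity = 18 × 60.5 = 1089.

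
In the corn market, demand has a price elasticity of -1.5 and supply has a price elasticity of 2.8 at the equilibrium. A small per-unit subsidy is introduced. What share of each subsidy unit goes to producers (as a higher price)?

Producer share = 15/43

For a small subsidy around the equilibrium, the benefit split depends on the relative slopes, which at a point are proportional to the elasticities.
Buyer share = εs/(εs + |εd|) = 2.8/(2.8 + 1.5) = 28/43; seller share = |εd|/(εs + |εd|) = 15/43.
So producers capture 15/43 of the subsidy.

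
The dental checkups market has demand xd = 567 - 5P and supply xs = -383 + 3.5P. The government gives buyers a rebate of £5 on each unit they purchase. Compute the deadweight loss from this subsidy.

Deadweight loss = 875/34

Pre-subsidy: 567 - 5P = -383 + 3.5P gives P* = 1900/17, x* = 139/17.
With the rebate, buyers effectively pay Pb = Ps − 5, where Ps is the price sellers receive.
Demand in terms of Ps becomes xd = 567 − 5(Ps − 5) = 592 - 5Ps. Setting this equal to supply: 592 - 5Ps = -383 + 3.5Ps, so Ps = 1950/17.
Buyers pay Pb = 1950/17 − 5 = 1865/17; x' = -383 + 3.5·(1950/17) = 314/17.
The subsidy expands output by 314/17 − 139/17 = 175/17 past the efficient level; on those units the gap between marginal cost and willingness to pay runs from 0 up to 5.
DWL = ½ × 5 × 175/17 = 875/34.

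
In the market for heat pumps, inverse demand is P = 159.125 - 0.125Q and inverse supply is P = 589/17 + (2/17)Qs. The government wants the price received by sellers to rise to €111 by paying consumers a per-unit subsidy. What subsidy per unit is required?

At a seller price of 111, quantity supplied is -294.5 + 8.5·111 = 649.
Buyers absorb 649 only when they pay Pb = 159.125 − 0.125·649 = 78.
s = Ps − Pb = 111 − 78 = 33.

Required subsidy s = €33 per unit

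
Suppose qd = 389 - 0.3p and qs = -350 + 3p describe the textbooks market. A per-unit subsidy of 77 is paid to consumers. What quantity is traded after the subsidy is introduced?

q' = 3771/11

Pre-subsidy: 389 - 0.3p = -350 + 3p gives p* = 7390/33, q* = 3540/11.
With the rebate, buyers effectively pay pb = ps − 77, where ps is the price sellers receive.
Demand in terms of ps becomes qd = 389 − 0.3(ps − 77) = 412.1 - 0.3ps. Setting this equal to supply: 412.1 - 0.3ps = -350 + 3ps, so ps = 7621/33.
Buyers pay pb = 7621/33 − 77 = 5080/33; q' = -350 + 3·(7621/33) = 3771/11.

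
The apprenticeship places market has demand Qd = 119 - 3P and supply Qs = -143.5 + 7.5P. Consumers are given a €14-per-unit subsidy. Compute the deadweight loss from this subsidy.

Pre-subsidy: 119 - 3P = -143.5 + 7.5P gives P* = 25, Q* = 44.
With the rebate, buyers effectively pay Pb = Ps − 14, where Ps is the price sellers receive.
Demand in terms of Ps becomes Qd = 119 − 3(Ps − 14) = 161 - 3Ps. Setting this equal to supply: 161 - 3Ps = -143.5 + 7.5Ps, so Ps = 29.
Buyers pay Pb = 29 − 14 = 15; Q' = -143.5 + 7.5·29 = 74.
The subsidy expands output by 74 − 44 = 30 past the efficient level; on those units the gap between marginal cost and willingness to pay runs from 0 up to 14.
DWL = ½ × 14 × 30 = 210.

Deadweight loss = €210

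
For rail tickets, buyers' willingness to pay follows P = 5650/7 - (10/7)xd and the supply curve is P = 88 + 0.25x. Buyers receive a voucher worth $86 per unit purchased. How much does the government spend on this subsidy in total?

Government cost = 1938784/47

Pre-subsidy: 5650/7 - (10/7)x = 88 + 0.25x gives x* = 20136/47 and P* = 9170/47.
With the rebate, buyers effectively pay Pb = Ps − 86, where Ps is the price sellers receive.
On the curves, Pb = 5650/7 - (10/7)x and Ps = 88 + 0.25x; the wedge Ps − Pb = 86 gives 88 + 0.25x − (5650/7 - (10/7)x) = 86, so x' = 22544/47.
Then Pb = 5650/7 − (10/7)·(22544/47) = 5730/47 and Ps = 88 + 0.25·(22544/47) = 9772/47.
Government outlay = subsidy × quantity = 86 × 22544/47 = 1938784/47.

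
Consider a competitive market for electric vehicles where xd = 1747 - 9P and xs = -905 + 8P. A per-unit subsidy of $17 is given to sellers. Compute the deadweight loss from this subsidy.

Deadweight loss = $612

Pre-subsidy: 1747 - 9P = -905 + 8P gives P* = 156, x* = 343.
With the subsidy, sellers receive Ps = Pb + 17 for each unit, where Pb is the price buyers pay.
Supply in terms of Pb becomes xs = -905 + 8(Pb + 17) = -769 + 8Pb. Setting this equal to demand: 1747 - 9Pb = -769 + 8Pb, so Pb = 148.
Sellers receive Ps = 148 + 17 = 165; x' = 1747 − 9·148 = 415.
The subsidy expands output by 415 − 343 = 72 past the efficient level; on those units the gap between marginal cost and willingness to pay runs from 0 up to 17.
DWL = ½ × 17 × 72 = 612.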